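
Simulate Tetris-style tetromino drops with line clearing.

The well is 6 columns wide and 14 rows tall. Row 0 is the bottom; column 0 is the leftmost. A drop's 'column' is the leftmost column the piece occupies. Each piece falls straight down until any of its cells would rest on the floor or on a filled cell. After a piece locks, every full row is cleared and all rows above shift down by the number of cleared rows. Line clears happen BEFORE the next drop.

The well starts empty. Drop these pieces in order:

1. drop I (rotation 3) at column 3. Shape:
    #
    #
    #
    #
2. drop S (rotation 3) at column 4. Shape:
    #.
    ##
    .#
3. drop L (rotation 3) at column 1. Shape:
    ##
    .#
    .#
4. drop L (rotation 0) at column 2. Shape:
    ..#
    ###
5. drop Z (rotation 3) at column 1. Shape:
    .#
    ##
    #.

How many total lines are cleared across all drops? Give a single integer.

Drop 1: I rot3 at col 3 lands with bottom-row=0; cleared 0 line(s) (total 0); column heights now [0 0 0 4 0 0], max=4
Drop 2: S rot3 at col 4 lands with bottom-row=0; cleared 0 line(s) (total 0); column heights now [0 0 0 4 3 2], max=4
Drop 3: L rot3 at col 1 lands with bottom-row=0; cleared 0 line(s) (total 0); column heights now [0 3 3 4 3 2], max=4
Drop 4: L rot0 at col 2 lands with bottom-row=4; cleared 0 line(s) (total 0); column heights now [0 3 5 5 6 2], max=6
Drop 5: Z rot3 at col 1 lands with bottom-row=4; cleared 0 line(s) (total 0); column heights now [0 6 7 5 6 2], max=7

Answer: 0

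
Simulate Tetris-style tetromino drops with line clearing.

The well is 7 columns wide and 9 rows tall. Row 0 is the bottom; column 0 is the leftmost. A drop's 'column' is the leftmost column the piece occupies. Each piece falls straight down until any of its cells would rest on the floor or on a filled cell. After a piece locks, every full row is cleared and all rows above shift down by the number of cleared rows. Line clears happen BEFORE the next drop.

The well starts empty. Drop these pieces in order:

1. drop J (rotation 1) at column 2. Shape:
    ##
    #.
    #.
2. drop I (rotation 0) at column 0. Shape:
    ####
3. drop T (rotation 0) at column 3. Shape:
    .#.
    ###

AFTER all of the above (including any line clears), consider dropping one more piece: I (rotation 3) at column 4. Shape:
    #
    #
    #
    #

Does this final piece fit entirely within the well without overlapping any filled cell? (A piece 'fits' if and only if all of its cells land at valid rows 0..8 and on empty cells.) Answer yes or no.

Answer: no

Derivation:
Drop 1: J rot1 at col 2 lands with bottom-row=0; cleared 0 line(s) (total 0); column heights now [0 0 3 3 0 0 0], max=3
Drop 2: I rot0 at col 0 lands with bottom-row=3; cleared 0 line(s) (total 0); column heights now [4 4 4 4 0 0 0], max=4
Drop 3: T rot0 at col 3 lands with bottom-row=4; cleared 0 line(s) (total 0); column heights now [4 4 4 5 6 5 0], max=6
Test piece I rot3 at col 4 (width 1): heights before test = [4 4 4 5 6 5 0]; fits = False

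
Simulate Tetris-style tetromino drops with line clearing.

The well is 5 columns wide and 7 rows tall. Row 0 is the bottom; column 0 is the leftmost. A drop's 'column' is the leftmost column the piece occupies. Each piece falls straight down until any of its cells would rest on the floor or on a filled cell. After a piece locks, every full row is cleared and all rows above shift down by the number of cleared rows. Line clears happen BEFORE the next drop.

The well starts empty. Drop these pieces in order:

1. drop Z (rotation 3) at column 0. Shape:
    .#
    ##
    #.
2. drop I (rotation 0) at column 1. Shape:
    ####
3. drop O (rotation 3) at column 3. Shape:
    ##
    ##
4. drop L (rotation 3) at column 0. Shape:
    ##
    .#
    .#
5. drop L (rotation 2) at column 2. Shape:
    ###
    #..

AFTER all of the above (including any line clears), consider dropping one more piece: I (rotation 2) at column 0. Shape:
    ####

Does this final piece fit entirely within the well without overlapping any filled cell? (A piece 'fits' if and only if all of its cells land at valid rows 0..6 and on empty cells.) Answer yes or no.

Answer: yes

Derivation:
Drop 1: Z rot3 at col 0 lands with bottom-row=0; cleared 0 line(s) (total 0); column heights now [2 3 0 0 0], max=3
Drop 2: I rot0 at col 1 lands with bottom-row=3; cleared 0 line(s) (total 0); column heights now [2 4 4 4 4], max=4
Drop 3: O rot3 at col 3 lands with bottom-row=4; cleared 0 line(s) (total 0); column heights now [2 4 4 6 6], max=6
Drop 4: L rot3 at col 0 lands with bottom-row=4; cleared 0 line(s) (total 0); column heights now [7 7 4 6 6], max=7
Drop 5: L rot2 at col 2 lands with bottom-row=5; cleared 1 line(s) (total 1); column heights now [2 6 6 6 6], max=6
Test piece I rot2 at col 0 (width 4): heights before test = [2 6 6 6 6]; fits = True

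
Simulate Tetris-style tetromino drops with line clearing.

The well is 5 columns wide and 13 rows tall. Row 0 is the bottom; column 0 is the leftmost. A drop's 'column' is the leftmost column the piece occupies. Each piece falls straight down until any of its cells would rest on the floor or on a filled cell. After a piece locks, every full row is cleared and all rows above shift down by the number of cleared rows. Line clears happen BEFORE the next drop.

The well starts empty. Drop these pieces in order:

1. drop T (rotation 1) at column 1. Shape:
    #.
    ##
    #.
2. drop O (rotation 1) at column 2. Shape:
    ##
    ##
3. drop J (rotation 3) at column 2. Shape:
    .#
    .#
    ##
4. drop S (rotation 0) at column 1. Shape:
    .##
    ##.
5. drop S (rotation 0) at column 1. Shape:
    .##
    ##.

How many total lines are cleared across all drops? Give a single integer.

Answer: 0

Derivation:
Drop 1: T rot1 at col 1 lands with bottom-row=0; cleared 0 line(s) (total 0); column heights now [0 3 2 0 0], max=3
Drop 2: O rot1 at col 2 lands with bottom-row=2; cleared 0 line(s) (total 0); column heights now [0 3 4 4 0], max=4
Drop 3: J rot3 at col 2 lands with bottom-row=4; cleared 0 line(s) (total 0); column heights now [0 3 5 7 0], max=7
Drop 4: S rot0 at col 1 lands with bottom-row=6; cleared 0 line(s) (total 0); column heights now [0 7 8 8 0], max=8
Drop 5: S rot0 at col 1 lands with bottom-row=8; cleared 0 line(s) (total 0); column heights now [0 9 10 10 0], max=10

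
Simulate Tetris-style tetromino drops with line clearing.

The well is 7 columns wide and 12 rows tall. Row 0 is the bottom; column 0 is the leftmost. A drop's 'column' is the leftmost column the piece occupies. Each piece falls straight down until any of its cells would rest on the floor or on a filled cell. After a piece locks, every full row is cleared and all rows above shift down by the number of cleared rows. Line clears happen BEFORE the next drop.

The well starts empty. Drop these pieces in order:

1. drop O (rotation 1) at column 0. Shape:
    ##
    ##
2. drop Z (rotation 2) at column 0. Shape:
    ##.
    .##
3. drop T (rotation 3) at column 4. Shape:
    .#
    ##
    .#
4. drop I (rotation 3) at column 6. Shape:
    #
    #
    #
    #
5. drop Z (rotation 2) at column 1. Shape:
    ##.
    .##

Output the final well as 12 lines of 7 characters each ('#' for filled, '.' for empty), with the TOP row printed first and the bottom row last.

Answer: .......
.......
.......
.......
.......
.......
.......
.##....
####..#
.##..##
##..###
##...##

Derivation:
Drop 1: O rot1 at col 0 lands with bottom-row=0; cleared 0 line(s) (total 0); column heights now [2 2 0 0 0 0 0], max=2
Drop 2: Z rot2 at col 0 lands with bottom-row=2; cleared 0 line(s) (total 0); column heights now [4 4 3 0 0 0 0], max=4
Drop 3: T rot3 at col 4 lands with bottom-row=0; cleared 0 line(s) (total 0); column heights now [4 4 3 0 2 3 0], max=4
Drop 4: I rot3 at col 6 lands with bottom-row=0; cleared 0 line(s) (total 0); column heights now [4 4 3 0 2 3 4], max=4
Drop 5: Z rot2 at col 1 lands with bottom-row=3; cleared 0 line(s) (total 0); column heights now [4 5 5 4 2 3 4], max=5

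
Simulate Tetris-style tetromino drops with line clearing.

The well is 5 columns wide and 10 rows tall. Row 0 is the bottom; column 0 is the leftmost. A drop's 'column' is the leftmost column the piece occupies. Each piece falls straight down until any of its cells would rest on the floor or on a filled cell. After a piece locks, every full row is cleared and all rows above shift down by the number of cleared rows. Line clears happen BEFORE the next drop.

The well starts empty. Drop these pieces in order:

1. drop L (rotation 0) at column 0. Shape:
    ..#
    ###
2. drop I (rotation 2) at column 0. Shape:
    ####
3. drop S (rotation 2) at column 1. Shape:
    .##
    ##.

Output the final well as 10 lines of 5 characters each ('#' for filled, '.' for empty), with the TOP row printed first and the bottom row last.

Answer: .....
.....
.....
.....
.....
..##.
.##..
####.
..#..
###..

Derivation:
Drop 1: L rot0 at col 0 lands with bottom-row=0; cleared 0 line(s) (total 0); column heights now [1 1 2 0 0], max=2
Drop 2: I rot2 at col 0 lands with bottom-row=2; cleared 0 line(s) (total 0); column heights now [3 3 3 3 0], max=3
Drop 3: S rot2 at col 1 lands with bottom-row=3; cleared 0 line(s) (total 0); column heights now [3 4 5 5 0], max=5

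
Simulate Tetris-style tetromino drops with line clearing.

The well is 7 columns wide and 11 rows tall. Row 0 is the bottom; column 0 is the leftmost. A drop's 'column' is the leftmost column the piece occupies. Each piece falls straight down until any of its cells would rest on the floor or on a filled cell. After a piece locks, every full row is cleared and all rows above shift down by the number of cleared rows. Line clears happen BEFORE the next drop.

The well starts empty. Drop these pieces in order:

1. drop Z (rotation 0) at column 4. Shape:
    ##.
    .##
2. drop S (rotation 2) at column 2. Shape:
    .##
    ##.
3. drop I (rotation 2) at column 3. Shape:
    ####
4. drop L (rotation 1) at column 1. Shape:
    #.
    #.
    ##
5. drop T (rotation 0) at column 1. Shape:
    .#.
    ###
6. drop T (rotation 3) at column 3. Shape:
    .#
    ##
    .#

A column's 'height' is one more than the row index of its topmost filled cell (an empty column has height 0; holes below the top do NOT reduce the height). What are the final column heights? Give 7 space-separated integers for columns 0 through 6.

Answer: 0 6 7 7 8 4 4

Derivation:
Drop 1: Z rot0 at col 4 lands with bottom-row=0; cleared 0 line(s) (total 0); column heights now [0 0 0 0 2 2 1], max=2
Drop 2: S rot2 at col 2 lands with bottom-row=1; cleared 0 line(s) (total 0); column heights now [0 0 2 3 3 2 1], max=3
Drop 3: I rot2 at col 3 lands with bottom-row=3; cleared 0 line(s) (total 0); column heights now [0 0 2 4 4 4 4], max=4
Drop 4: L rot1 at col 1 lands with bottom-row=2; cleared 0 line(s) (total 0); column heights now [0 5 3 4 4 4 4], max=5
Drop 5: T rot0 at col 1 lands with bottom-row=5; cleared 0 line(s) (total 0); column heights now [0 6 7 6 4 4 4], max=7
Drop 6: T rot3 at col 3 lands with bottom-row=5; cleared 0 line(s) (total 0); column heights now [0 6 7 7 8 4 4], max=8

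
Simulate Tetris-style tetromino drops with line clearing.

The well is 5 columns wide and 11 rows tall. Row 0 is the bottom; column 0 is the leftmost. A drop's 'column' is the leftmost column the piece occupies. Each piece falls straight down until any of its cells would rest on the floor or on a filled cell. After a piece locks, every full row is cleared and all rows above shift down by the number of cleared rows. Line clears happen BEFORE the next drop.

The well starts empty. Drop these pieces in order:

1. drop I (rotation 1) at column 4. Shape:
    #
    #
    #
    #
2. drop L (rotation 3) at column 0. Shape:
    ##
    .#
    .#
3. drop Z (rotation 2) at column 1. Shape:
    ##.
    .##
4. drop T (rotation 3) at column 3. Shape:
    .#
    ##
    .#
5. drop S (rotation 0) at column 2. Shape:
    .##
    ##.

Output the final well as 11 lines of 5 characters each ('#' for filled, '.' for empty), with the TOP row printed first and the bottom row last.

Drop 1: I rot1 at col 4 lands with bottom-row=0; cleared 0 line(s) (total 0); column heights now [0 0 0 0 4], max=4
Drop 2: L rot3 at col 0 lands with bottom-row=0; cleared 0 line(s) (total 0); column heights now [3 3 0 0 4], max=4
Drop 3: Z rot2 at col 1 lands with bottom-row=2; cleared 1 line(s) (total 1); column heights now [0 3 3 0 3], max=3
Drop 4: T rot3 at col 3 lands with bottom-row=3; cleared 0 line(s) (total 1); column heights now [0 3 3 5 6], max=6
Drop 5: S rot0 at col 2 lands with bottom-row=5; cleared 0 line(s) (total 1); column heights now [0 3 6 7 7], max=7

Answer: .....
.....
.....
.....
...##
..###
...##
....#
.##.#
.#..#
.#..#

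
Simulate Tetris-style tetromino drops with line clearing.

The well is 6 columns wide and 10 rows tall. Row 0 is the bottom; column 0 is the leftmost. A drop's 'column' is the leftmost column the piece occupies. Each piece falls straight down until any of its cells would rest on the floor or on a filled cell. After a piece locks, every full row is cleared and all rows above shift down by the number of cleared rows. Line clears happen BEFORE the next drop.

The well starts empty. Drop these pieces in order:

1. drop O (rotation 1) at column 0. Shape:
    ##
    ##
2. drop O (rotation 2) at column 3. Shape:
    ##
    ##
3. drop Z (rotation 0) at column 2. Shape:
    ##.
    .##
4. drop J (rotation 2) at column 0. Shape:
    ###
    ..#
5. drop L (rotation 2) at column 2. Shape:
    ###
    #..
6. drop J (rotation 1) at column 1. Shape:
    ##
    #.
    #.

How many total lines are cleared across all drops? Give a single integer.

Answer: 0

Derivation:
Drop 1: O rot1 at col 0 lands with bottom-row=0; cleared 0 line(s) (total 0); column heights now [2 2 0 0 0 0], max=2
Drop 2: O rot2 at col 3 lands with bottom-row=0; cleared 0 line(s) (total 0); column heights now [2 2 0 2 2 0], max=2
Drop 3: Z rot0 at col 2 lands with bottom-row=2; cleared 0 line(s) (total 0); column heights now [2 2 4 4 3 0], max=4
Drop 4: J rot2 at col 0 lands with bottom-row=4; cleared 0 line(s) (total 0); column heights now [6 6 6 4 3 0], max=6
Drop 5: L rot2 at col 2 lands with bottom-row=6; cleared 0 line(s) (total 0); column heights now [6 6 8 8 8 0], max=8
Drop 6: J rot1 at col 1 lands with bottom-row=6; cleared 0 line(s) (total 0); column heights now [6 9 9 8 8 0], max=9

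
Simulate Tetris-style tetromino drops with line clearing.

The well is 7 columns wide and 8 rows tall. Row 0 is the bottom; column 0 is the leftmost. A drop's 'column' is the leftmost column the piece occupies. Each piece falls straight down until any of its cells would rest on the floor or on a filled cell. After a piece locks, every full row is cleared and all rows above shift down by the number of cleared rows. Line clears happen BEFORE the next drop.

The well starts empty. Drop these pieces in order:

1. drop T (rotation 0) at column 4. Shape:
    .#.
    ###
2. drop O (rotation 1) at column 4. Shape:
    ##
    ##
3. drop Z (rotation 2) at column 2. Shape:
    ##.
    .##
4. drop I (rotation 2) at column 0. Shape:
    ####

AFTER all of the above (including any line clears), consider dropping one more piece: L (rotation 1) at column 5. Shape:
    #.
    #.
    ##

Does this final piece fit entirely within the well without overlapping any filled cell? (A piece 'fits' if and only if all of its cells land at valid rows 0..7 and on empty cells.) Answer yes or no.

Answer: yes

Derivation:
Drop 1: T rot0 at col 4 lands with bottom-row=0; cleared 0 line(s) (total 0); column heights now [0 0 0 0 1 2 1], max=2
Drop 2: O rot1 at col 4 lands with bottom-row=2; cleared 0 line(s) (total 0); column heights now [0 0 0 0 4 4 1], max=4
Drop 3: Z rot2 at col 2 lands with bottom-row=4; cleared 0 line(s) (total 0); column heights now [0 0 6 6 5 4 1], max=6
Drop 4: I rot2 at col 0 lands with bottom-row=6; cleared 0 line(s) (total 0); column heights now [7 7 7 7 5 4 1], max=7
Test piece L rot1 at col 5 (width 2): heights before test = [7 7 7 7 5 4 1]; fits = True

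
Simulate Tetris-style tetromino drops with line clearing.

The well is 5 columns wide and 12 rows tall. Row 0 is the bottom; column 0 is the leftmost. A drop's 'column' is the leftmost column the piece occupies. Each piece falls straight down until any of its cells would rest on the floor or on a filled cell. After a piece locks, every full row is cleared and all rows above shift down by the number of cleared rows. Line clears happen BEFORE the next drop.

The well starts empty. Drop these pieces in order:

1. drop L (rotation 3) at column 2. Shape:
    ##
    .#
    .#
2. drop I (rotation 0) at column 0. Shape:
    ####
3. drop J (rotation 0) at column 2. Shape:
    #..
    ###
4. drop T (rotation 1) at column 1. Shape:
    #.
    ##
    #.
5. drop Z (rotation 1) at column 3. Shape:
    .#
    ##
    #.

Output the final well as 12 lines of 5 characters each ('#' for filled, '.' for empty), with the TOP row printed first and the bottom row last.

Drop 1: L rot3 at col 2 lands with bottom-row=0; cleared 0 line(s) (total 0); column heights now [0 0 3 3 0], max=3
Drop 2: I rot0 at col 0 lands with bottom-row=3; cleared 0 line(s) (total 0); column heights now [4 4 4 4 0], max=4
Drop 3: J rot0 at col 2 lands with bottom-row=4; cleared 0 line(s) (total 0); column heights now [4 4 6 5 5], max=6
Drop 4: T rot1 at col 1 lands with bottom-row=5; cleared 0 line(s) (total 0); column heights now [4 8 7 5 5], max=8
Drop 5: Z rot1 at col 3 lands with bottom-row=5; cleared 0 line(s) (total 0); column heights now [4 8 7 7 8], max=8

Answer: .....
.....
.....
.....
.#..#
.####
.###.
..###
####.
..##.
...#.
...#.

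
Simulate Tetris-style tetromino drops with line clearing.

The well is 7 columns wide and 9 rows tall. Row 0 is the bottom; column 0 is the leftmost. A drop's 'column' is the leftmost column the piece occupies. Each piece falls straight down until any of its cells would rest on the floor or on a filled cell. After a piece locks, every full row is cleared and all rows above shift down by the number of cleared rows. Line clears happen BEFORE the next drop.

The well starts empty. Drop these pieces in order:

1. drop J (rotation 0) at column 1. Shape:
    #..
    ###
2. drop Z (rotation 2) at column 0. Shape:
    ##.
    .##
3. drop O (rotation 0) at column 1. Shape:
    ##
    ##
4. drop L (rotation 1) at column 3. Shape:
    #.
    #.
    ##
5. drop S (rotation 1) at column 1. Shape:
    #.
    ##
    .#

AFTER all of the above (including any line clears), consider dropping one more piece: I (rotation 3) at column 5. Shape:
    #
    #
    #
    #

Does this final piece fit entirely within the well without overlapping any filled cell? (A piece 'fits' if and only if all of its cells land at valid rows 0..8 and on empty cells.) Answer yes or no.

Drop 1: J rot0 at col 1 lands with bottom-row=0; cleared 0 line(s) (total 0); column heights now [0 2 1 1 0 0 0], max=2
Drop 2: Z rot2 at col 0 lands with bottom-row=2; cleared 0 line(s) (total 0); column heights now [4 4 3 1 0 0 0], max=4
Drop 3: O rot0 at col 1 lands with bottom-row=4; cleared 0 line(s) (total 0); column heights now [4 6 6 1 0 0 0], max=6
Drop 4: L rot1 at col 3 lands with bottom-row=1; cleared 0 line(s) (total 0); column heights now [4 6 6 4 2 0 0], max=6
Drop 5: S rot1 at col 1 lands with bottom-row=6; cleared 0 line(s) (total 0); column heights now [4 9 8 4 2 0 0], max=9
Test piece I rot3 at col 5 (width 1): heights before test = [4 9 8 4 2 0 0]; fits = True

Answer: yes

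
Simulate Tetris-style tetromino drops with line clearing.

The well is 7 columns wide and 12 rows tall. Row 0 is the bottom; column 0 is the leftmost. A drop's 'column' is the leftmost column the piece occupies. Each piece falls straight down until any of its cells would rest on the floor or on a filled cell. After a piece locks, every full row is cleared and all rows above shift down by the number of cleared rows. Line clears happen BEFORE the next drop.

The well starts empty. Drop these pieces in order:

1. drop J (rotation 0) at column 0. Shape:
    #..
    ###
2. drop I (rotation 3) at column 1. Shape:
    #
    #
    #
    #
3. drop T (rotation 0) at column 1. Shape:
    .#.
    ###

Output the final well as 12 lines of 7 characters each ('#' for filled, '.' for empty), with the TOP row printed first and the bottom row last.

Answer: .......
.......
.......
.......
.......
..#....
.###...
.#.....
.#.....
.#.....
##.....
###....

Derivation:
Drop 1: J rot0 at col 0 lands with bottom-row=0; cleared 0 line(s) (total 0); column heights now [2 1 1 0 0 0 0], max=2
Drop 2: I rot3 at col 1 lands with bottom-row=1; cleared 0 line(s) (total 0); column heights now [2 5 1 0 0 0 0], max=5
Drop 3: T rot0 at col 1 lands with bottom-row=5; cleared 0 line(s) (total 0); column heights now [2 6 7 6 0 0 0], max=7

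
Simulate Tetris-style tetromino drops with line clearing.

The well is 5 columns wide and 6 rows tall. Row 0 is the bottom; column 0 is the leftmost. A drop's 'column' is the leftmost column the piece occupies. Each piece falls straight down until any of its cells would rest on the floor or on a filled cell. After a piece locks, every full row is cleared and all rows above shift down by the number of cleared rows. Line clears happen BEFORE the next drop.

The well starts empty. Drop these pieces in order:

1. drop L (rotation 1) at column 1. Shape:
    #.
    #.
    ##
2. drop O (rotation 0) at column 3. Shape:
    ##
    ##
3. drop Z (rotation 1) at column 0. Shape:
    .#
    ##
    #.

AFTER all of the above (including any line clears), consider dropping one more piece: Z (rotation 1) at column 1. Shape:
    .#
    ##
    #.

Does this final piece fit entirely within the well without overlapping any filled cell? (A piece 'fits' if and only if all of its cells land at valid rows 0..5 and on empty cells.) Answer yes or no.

Drop 1: L rot1 at col 1 lands with bottom-row=0; cleared 0 line(s) (total 0); column heights now [0 3 1 0 0], max=3
Drop 2: O rot0 at col 3 lands with bottom-row=0; cleared 0 line(s) (total 0); column heights now [0 3 1 2 2], max=3
Drop 3: Z rot1 at col 0 lands with bottom-row=2; cleared 0 line(s) (total 0); column heights now [4 5 1 2 2], max=5
Test piece Z rot1 at col 1 (width 2): heights before test = [4 5 1 2 2]; fits = False

Answer: no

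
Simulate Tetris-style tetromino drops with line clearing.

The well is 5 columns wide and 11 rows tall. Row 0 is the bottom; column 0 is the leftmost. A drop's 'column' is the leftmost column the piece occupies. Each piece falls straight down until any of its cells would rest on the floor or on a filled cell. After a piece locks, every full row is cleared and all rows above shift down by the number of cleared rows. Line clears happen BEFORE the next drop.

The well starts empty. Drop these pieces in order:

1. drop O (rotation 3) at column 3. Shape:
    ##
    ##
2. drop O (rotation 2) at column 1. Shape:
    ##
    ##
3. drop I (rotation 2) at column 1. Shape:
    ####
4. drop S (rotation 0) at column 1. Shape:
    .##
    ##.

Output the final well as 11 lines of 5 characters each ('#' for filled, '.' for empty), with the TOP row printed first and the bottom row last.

Answer: .....
.....
.....
.....
.....
.....
..##.
.##..
.####
.####
.####

Derivation:
Drop 1: O rot3 at col 3 lands with bottom-row=0; cleared 0 line(s) (total 0); column heights now [0 0 0 2 2], max=2
Drop 2: O rot2 at col 1 lands with bottom-row=0; cleared 0 line(s) (total 0); column heights now [0 2 2 2 2], max=2
Drop 3: I rot2 at col 1 lands with bottom-row=2; cleared 0 line(s) (total 0); column heights now [0 3 3 3 3], max=3
Drop 4: S rot0 at col 1 lands with bottom-row=3; cleared 0 line(s) (total 0); column heights now [0 4 5 5 3], max=5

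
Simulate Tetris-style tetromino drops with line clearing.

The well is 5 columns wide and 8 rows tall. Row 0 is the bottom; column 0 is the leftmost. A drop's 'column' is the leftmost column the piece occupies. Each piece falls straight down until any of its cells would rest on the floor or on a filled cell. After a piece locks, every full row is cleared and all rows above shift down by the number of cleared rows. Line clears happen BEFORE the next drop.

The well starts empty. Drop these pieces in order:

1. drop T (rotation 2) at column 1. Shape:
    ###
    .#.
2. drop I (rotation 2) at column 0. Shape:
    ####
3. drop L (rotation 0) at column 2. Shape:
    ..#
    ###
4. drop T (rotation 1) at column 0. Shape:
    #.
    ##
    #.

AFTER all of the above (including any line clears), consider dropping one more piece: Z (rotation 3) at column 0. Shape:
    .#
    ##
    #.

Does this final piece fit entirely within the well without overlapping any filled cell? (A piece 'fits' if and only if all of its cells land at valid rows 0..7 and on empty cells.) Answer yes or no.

Drop 1: T rot2 at col 1 lands with bottom-row=0; cleared 0 line(s) (total 0); column heights now [0 2 2 2 0], max=2
Drop 2: I rot2 at col 0 lands with bottom-row=2; cleared 0 line(s) (total 0); column heights now [3 3 3 3 0], max=3
Drop 3: L rot0 at col 2 lands with bottom-row=3; cleared 0 line(s) (total 0); column heights now [3 3 4 4 5], max=5
Drop 4: T rot1 at col 0 lands with bottom-row=3; cleared 0 line(s) (total 0); column heights now [6 5 4 4 5], max=6
Test piece Z rot3 at col 0 (width 2): heights before test = [6 5 4 4 5]; fits = False

Answer: no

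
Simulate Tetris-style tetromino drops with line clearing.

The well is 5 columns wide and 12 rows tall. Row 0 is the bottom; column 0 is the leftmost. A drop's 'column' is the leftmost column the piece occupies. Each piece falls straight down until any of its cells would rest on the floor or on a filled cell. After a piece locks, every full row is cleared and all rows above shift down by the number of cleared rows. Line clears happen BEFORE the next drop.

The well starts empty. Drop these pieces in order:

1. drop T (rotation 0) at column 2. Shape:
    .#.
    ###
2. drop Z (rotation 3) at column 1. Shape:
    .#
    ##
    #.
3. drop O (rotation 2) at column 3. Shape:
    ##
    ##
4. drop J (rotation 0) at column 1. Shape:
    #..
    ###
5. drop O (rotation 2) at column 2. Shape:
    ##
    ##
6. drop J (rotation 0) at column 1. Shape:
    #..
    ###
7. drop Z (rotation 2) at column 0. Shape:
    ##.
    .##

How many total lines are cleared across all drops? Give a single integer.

Answer: 0

Derivation:
Drop 1: T rot0 at col 2 lands with bottom-row=0; cleared 0 line(s) (total 0); column heights now [0 0 1 2 1], max=2
Drop 2: Z rot3 at col 1 lands with bottom-row=0; cleared 0 line(s) (total 0); column heights now [0 2 3 2 1], max=3
Drop 3: O rot2 at col 3 lands with bottom-row=2; cleared 0 line(s) (total 0); column heights now [0 2 3 4 4], max=4
Drop 4: J rot0 at col 1 lands with bottom-row=4; cleared 0 line(s) (total 0); column heights now [0 6 5 5 4], max=6
Drop 5: O rot2 at col 2 lands with bottom-row=5; cleared 0 line(s) (total 0); column heights now [0 6 7 7 4], max=7
Drop 6: J rot0 at col 1 lands with bottom-row=7; cleared 0 line(s) (total 0); column heights now [0 9 8 8 4], max=9
Drop 7: Z rot2 at col 0 lands with bottom-row=9; cleared 0 line(s) (total 0); column heights now [11 11 10 8 4], max=11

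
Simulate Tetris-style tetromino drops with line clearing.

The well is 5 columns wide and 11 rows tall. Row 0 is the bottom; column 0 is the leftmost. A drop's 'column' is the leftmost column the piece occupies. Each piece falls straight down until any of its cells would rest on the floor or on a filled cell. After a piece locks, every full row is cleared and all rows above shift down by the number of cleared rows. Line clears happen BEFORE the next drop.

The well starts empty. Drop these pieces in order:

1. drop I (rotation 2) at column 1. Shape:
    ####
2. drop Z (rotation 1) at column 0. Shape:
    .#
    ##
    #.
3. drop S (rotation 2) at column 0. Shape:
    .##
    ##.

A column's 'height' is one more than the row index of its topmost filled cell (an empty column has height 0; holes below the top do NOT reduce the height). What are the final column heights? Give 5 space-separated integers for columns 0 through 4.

Drop 1: I rot2 at col 1 lands with bottom-row=0; cleared 0 line(s) (total 0); column heights now [0 1 1 1 1], max=1
Drop 2: Z rot1 at col 0 lands with bottom-row=0; cleared 1 line(s) (total 1); column heights now [1 2 0 0 0], max=2
Drop 3: S rot2 at col 0 lands with bottom-row=2; cleared 0 line(s) (total 1); column heights now [3 4 4 0 0], max=4

Answer: 3 4 4 0 0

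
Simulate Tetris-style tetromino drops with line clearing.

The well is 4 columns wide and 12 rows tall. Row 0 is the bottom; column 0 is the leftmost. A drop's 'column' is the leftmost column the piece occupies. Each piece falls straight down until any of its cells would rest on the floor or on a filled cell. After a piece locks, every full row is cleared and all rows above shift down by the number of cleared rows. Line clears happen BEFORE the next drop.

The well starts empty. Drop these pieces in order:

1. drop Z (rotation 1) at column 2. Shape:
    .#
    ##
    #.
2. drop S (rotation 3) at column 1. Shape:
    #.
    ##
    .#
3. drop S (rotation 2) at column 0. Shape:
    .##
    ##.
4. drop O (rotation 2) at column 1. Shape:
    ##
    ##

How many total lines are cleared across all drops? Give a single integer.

Answer: 0

Derivation:
Drop 1: Z rot1 at col 2 lands with bottom-row=0; cleared 0 line(s) (total 0); column heights now [0 0 2 3], max=3
Drop 2: S rot3 at col 1 lands with bottom-row=2; cleared 0 line(s) (total 0); column heights now [0 5 4 3], max=5
Drop 3: S rot2 at col 0 lands with bottom-row=5; cleared 0 line(s) (total 0); column heights now [6 7 7 3], max=7
Drop 4: O rot2 at col 1 lands with bottom-row=7; cleared 0 line(s) (total 0); column heights now [6 9 9 3], max=9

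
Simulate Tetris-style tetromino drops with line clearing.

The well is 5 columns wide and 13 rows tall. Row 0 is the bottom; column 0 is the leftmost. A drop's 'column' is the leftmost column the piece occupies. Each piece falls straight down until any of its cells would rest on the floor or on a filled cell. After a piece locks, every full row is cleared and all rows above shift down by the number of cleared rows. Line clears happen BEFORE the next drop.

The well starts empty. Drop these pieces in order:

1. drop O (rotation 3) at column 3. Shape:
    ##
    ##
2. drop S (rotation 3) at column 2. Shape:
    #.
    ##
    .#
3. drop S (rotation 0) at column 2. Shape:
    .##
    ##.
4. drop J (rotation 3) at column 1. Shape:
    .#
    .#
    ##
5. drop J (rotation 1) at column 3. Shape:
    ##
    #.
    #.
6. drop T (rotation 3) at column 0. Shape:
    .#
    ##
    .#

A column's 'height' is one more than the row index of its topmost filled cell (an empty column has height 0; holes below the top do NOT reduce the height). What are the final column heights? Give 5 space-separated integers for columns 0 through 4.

Drop 1: O rot3 at col 3 lands with bottom-row=0; cleared 0 line(s) (total 0); column heights now [0 0 0 2 2], max=2
Drop 2: S rot3 at col 2 lands with bottom-row=2; cleared 0 line(s) (total 0); column heights now [0 0 5 4 2], max=5
Drop 3: S rot0 at col 2 lands with bottom-row=5; cleared 0 line(s) (total 0); column heights now [0 0 6 7 7], max=7
Drop 4: J rot3 at col 1 lands with bottom-row=6; cleared 0 line(s) (total 0); column heights now [0 7 9 7 7], max=9
Drop 5: J rot1 at col 3 lands with bottom-row=7; cleared 0 line(s) (total 0); column heights now [0 7 9 10 10], max=10
Drop 6: T rot3 at col 0 lands with bottom-row=7; cleared 0 line(s) (total 0); column heights now [9 10 9 10 10], max=10

Answer: 9 10 9 10 10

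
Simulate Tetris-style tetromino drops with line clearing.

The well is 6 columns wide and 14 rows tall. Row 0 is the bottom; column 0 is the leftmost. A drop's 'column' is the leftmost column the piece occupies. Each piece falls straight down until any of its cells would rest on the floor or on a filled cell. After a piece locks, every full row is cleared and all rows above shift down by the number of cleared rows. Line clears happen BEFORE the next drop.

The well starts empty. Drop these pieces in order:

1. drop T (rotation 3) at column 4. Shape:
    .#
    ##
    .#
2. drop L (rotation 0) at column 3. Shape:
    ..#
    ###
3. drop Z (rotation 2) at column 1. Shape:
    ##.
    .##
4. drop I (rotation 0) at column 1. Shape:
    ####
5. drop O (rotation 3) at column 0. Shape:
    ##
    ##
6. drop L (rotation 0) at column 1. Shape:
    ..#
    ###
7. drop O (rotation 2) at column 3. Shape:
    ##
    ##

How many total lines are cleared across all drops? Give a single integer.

Answer: 0

Derivation:
Drop 1: T rot3 at col 4 lands with bottom-row=0; cleared 0 line(s) (total 0); column heights now [0 0 0 0 2 3], max=3
Drop 2: L rot0 at col 3 lands with bottom-row=3; cleared 0 line(s) (total 0); column heights now [0 0 0 4 4 5], max=5
Drop 3: Z rot2 at col 1 lands with bottom-row=4; cleared 0 line(s) (total 0); column heights now [0 6 6 5 4 5], max=6
Drop 4: I rot0 at col 1 lands with bottom-row=6; cleared 0 line(s) (total 0); column heights now [0 7 7 7 7 5], max=7
Drop 5: O rot3 at col 0 lands with bottom-row=7; cleared 0 line(s) (total 0); column heights now [9 9 7 7 7 5], max=9
Drop 6: L rot0 at col 1 lands with bottom-row=9; cleared 0 line(s) (total 0); column heights now [9 10 10 11 7 5], max=11
Drop 7: O rot2 at col 3 lands with bottom-row=11; cleared 0 line(s) (total 0); column heights now [9 10 10 13 13 5], max=13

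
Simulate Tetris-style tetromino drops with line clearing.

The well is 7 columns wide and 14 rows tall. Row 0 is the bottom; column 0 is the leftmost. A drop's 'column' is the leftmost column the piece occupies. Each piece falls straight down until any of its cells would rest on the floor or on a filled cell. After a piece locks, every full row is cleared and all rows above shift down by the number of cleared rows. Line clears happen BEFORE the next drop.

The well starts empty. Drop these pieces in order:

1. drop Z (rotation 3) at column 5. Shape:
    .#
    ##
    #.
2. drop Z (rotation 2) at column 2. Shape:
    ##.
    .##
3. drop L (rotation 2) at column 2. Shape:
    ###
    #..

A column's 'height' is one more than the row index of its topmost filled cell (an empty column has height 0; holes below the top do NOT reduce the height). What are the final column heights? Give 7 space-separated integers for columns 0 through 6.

Answer: 0 0 4 4 4 2 3

Derivation:
Drop 1: Z rot3 at col 5 lands with bottom-row=0; cleared 0 line(s) (total 0); column heights now [0 0 0 0 0 2 3], max=3
Drop 2: Z rot2 at col 2 lands with bottom-row=0; cleared 0 line(s) (total 0); column heights now [0 0 2 2 1 2 3], max=3
Drop 3: L rot2 at col 2 lands with bottom-row=2; cleared 0 line(s) (total 0); column heights now [0 0 4 4 4 2 3], max=4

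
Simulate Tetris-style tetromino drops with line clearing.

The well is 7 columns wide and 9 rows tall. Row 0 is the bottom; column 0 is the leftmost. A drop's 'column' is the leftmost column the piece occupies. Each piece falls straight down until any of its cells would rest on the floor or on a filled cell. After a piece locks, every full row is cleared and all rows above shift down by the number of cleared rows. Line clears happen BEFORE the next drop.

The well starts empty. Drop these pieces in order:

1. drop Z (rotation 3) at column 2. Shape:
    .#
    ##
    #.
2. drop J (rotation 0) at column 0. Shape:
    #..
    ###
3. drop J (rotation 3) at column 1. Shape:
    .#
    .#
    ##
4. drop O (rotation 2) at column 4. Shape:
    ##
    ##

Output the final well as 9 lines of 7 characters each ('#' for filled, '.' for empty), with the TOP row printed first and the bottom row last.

Drop 1: Z rot3 at col 2 lands with bottom-row=0; cleared 0 line(s) (total 0); column heights now [0 0 2 3 0 0 0], max=3
Drop 2: J rot0 at col 0 lands with bottom-row=2; cleared 0 line(s) (total 0); column heights now [4 3 3 3 0 0 0], max=4
Drop 3: J rot3 at col 1 lands with bottom-row=3; cleared 0 line(s) (total 0); column heights now [4 4 6 3 0 0 0], max=6
Drop 4: O rot2 at col 4 lands with bottom-row=0; cleared 0 line(s) (total 0); column heights now [4 4 6 3 2 2 0], max=6

Answer: .......
.......
.......
..#....
..#....
###....
####...
..####.
..#.##.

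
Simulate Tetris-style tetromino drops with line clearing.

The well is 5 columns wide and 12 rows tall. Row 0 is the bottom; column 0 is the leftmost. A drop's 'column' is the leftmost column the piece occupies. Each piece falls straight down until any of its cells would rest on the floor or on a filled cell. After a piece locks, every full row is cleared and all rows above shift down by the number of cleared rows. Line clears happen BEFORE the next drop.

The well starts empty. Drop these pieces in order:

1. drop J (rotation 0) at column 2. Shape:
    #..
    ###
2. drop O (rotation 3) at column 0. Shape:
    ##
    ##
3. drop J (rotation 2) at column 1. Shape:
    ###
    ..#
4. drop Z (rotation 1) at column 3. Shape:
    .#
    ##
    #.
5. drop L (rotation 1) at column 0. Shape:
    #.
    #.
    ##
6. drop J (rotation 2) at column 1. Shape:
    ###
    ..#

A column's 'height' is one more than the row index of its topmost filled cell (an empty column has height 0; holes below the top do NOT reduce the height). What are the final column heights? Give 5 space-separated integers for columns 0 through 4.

Drop 1: J rot0 at col 2 lands with bottom-row=0; cleared 0 line(s) (total 0); column heights now [0 0 2 1 1], max=2
Drop 2: O rot3 at col 0 lands with bottom-row=0; cleared 1 line(s) (total 1); column heights now [1 1 1 0 0], max=1
Drop 3: J rot2 at col 1 lands with bottom-row=0; cleared 0 line(s) (total 1); column heights now [1 2 2 2 0], max=2
Drop 4: Z rot1 at col 3 lands with bottom-row=2; cleared 0 line(s) (total 1); column heights now [1 2 2 4 5], max=5
Drop 5: L rot1 at col 0 lands with bottom-row=2; cleared 0 line(s) (total 1); column heights now [5 3 2 4 5], max=5
Drop 6: J rot2 at col 1 lands with bottom-row=4; cleared 0 line(s) (total 1); column heights now [5 6 6 6 5], max=6

Answer: 5 6 6 6 5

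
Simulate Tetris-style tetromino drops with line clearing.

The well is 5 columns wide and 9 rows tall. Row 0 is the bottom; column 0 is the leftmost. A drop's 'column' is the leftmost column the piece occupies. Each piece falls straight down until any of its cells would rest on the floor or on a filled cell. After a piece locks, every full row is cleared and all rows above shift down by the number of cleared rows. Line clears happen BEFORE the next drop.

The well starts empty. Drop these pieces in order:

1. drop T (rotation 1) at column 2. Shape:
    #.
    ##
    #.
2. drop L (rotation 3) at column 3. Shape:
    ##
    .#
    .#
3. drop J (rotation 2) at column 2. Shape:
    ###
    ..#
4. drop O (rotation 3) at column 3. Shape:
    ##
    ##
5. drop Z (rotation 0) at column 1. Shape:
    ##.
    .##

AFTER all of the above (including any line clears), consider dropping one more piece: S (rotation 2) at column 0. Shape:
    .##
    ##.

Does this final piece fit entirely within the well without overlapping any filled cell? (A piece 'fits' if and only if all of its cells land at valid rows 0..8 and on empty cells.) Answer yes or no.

Drop 1: T rot1 at col 2 lands with bottom-row=0; cleared 0 line(s) (total 0); column heights now [0 0 3 2 0], max=3
Drop 2: L rot3 at col 3 lands with bottom-row=0; cleared 0 line(s) (total 0); column heights now [0 0 3 3 3], max=3
Drop 3: J rot2 at col 2 lands with bottom-row=3; cleared 0 line(s) (total 0); column heights now [0 0 5 5 5], max=5
Drop 4: O rot3 at col 3 lands with bottom-row=5; cleared 0 line(s) (total 0); column heights now [0 0 5 7 7], max=7
Drop 5: Z rot0 at col 1 lands with bottom-row=7; cleared 0 line(s) (total 0); column heights now [0 9 9 8 7], max=9
Test piece S rot2 at col 0 (width 3): heights before test = [0 9 9 8 7]; fits = False

Answer: no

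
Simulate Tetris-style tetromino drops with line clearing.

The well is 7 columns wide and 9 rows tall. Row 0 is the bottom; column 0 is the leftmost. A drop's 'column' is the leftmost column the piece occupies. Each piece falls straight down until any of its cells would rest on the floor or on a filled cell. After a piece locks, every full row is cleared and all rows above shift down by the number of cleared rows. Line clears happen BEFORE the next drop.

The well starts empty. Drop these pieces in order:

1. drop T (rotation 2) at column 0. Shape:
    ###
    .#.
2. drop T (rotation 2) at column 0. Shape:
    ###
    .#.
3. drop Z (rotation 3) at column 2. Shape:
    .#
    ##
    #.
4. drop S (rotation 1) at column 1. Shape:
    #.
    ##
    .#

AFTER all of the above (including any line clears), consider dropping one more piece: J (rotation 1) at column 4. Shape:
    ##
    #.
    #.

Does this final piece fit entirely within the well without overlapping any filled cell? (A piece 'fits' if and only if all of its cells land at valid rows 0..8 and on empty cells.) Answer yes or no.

Answer: yes

Derivation:
Drop 1: T rot2 at col 0 lands with bottom-row=0; cleared 0 line(s) (total 0); column heights now [2 2 2 0 0 0 0], max=2
Drop 2: T rot2 at col 0 lands with bottom-row=2; cleared 0 line(s) (total 0); column heights now [4 4 4 0 0 0 0], max=4
Drop 3: Z rot3 at col 2 lands with bottom-row=4; cleared 0 line(s) (total 0); column heights now [4 4 6 7 0 0 0], max=7
Drop 4: S rot1 at col 1 lands with bottom-row=6; cleared 0 line(s) (total 0); column heights now [4 9 8 7 0 0 0], max=9
Test piece J rot1 at col 4 (width 2): heights before test = [4 9 8 7 0 0 0]; fits = True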